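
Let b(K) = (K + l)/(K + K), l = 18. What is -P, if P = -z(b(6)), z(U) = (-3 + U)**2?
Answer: 1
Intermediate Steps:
b(K) = (18 + K)/(2*K) (b(K) = (K + 18)/(K + K) = (18 + K)/((2*K)) = (18 + K)*(1/(2*K)) = (18 + K)/(2*K))
P = -1 (P = -(-3 + (1/2)*(18 + 6)/6)**2 = -(-3 + (1/2)*(1/6)*24)**2 = -(-3 + 2)**2 = -1*(-1)**2 = -1*1 = -1)
-P = -1*(-1) = 1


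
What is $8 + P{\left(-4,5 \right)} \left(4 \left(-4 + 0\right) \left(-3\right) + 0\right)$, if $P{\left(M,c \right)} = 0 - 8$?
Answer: $-376$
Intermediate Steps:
$P{\left(M,c \right)} = -8$ ($P{\left(M,c \right)} = 0 - 8 = -8$)
$8 + P{\left(-4,5 \right)} \left(4 \left(-4 + 0\right) \left(-3\right) + 0\right) = 8 - 8 \left(4 \left(-4 + 0\right) \left(-3\right) + 0\right) = 8 - 8 \left(4 \left(\left(-4\right) \left(-3\right)\right) + 0\right) = 8 - 8 \left(4 \cdot 12 + 0\right) = 8 - 8 \left(48 + 0\right) = 8 - 384 = -376$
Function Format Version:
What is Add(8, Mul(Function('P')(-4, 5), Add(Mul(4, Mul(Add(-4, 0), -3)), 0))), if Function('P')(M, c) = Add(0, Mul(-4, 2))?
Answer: -376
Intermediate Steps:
Function('P')(M, c) = -8 (Function('P')(M, c) = Add(0, -8) = -8)
Add(8, Mul(Function('P')(-4, 5), Add(Mul(4, Mul(Add(-4, 0), -3)), 0))) = Add(8, Mul(-8, Add(Mul(4, Mul(Add(-4, 0), -3)), 0))) = Add(8, Mul(-8, Add(Mul(4, Mul(-4, -3)), 0))) = Add(8, Mul(-8, Add(Mul(4, 12), 0))) = Add(8, Mul(-8, Add(48, 0))) = Add(8, Mul(-8, 48)) = Add(8, -384) = -376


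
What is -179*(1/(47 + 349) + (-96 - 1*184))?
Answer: 19847341/396 ≈ 50120.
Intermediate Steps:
-179*(1/(47 + 349) + (-96 - 1*184)) = -179*(1/396 + (-96 - 184)) = -179*(1/396 - 280) = -179*(-110879/396) = 19847341/396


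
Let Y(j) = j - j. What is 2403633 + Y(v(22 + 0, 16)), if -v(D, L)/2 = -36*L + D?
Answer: 2403633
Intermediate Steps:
v(D, L) = -2*D + 72*L (v(D, L) = -2*(-36*L + D) = -2*(D - 36*L) = -2*D + 72*L)
Y(j) = 0
2403633 + Y(v(22 + 0, 16)) = 2403633 + 0 = 2403633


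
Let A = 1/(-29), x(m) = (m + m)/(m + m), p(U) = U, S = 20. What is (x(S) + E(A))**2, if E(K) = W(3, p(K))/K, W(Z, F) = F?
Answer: 4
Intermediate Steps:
x(m) = 1 (x(m) = (2*m)/((2*m)) = (2*m)*(1/(2*m)) = 1)
A = -1/29 ≈ -0.034483
E(K) = 1 (E(K) = K/K = 1)
(x(S) + E(A))**2 = (1 + 1)**2 = 2**2 = 4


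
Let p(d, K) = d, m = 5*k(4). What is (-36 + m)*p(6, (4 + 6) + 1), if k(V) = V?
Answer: -96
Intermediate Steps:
m = 20 (m = 5*4 = 20)
(-36 + m)*p(6, (4 + 6) + 1) = (-36 + 20)*6 = -16*6 = -96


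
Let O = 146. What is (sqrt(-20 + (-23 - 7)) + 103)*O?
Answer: 15038 + 730*I*sqrt(2) ≈ 15038.0 + 1032.4*I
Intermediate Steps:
(sqrt(-20 + (-23 - 7)) + 103)*O = (sqrt(-20 + (-23 - 7)) + 103)*146 = (sqrt(-20 - 30) + 103)*146 = (sqrt(-50) + 103)*146 = (5*I*sqrt(2) + 103)*146 = (103 + 5*I*sqrt(2))*146 = 15038 + 730*I*sqrt(2)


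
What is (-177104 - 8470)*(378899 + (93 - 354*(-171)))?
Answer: -81564597924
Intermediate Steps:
(-177104 - 8470)*(378899 + (93 - 354*(-171))) = -185574*(378899 + (93 + 60534)) = -185574*(378899 + 60627) = -185574*439526 = -81564597924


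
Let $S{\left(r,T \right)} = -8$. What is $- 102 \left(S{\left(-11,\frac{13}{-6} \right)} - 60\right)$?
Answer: $6936$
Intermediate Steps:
$- 102 \left(S{\left(-11,\frac{13}{-6} \right)} - 60\right) = - 102 \left(-8 - 60\right) = \left(-102\right) \left(-68\right) = 6936$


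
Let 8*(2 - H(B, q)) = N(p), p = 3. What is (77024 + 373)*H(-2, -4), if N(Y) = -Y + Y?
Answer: 154794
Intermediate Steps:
N(Y) = 0
H(B, q) = 2 (H(B, q) = 2 - ⅛*0 = 2 + 0 = 2)
(77024 + 373)*H(-2, -4) = (77024 + 373)*2 = 77397*2 = 154794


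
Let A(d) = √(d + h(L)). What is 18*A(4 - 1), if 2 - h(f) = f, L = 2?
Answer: 18*√3 ≈ 31.177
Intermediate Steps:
h(f) = 2 - f
A(d) = √d (A(d) = √(d + (2 - 1*2)) = √(d + (2 - 2)) = √(d + 0) = √d)
18*A(4 - 1) = 18*√(4 - 1) = 18*√3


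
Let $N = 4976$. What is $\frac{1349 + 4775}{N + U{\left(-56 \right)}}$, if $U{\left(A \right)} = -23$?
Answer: $\frac{6124}{4953} \approx 1.2364$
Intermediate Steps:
$\frac{1349 + 4775}{N + U{\left(-56 \right)}} = \frac{1349 + 4775}{4976 - 23} = \frac{6124}{4953}$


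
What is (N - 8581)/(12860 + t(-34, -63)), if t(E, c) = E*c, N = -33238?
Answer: -41819/15002 ≈ -2.7876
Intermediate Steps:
(N - 8581)/(12860 + t(-34, -63)) = (-33238 - 8581)/(12860 - 34*(-63)) = -41819/(12860 + 2142) = -41819/15002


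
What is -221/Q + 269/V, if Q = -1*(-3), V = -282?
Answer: -21043/282 ≈ -74.621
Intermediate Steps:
Q = 3
-221/Q + 269/V = -221/3 + 269/(-282) = -221*⅓ + 269*(-1/282) = -221/3 - 269/282 = -21043/282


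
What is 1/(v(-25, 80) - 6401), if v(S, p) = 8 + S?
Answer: -1/6418 ≈ -0.00015581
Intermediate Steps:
1/(v(-25, 80) - 6401) = 1/((8 - 25) - 6401) = 1/(-17 - 6401) = 1/(-6418) = -1/6418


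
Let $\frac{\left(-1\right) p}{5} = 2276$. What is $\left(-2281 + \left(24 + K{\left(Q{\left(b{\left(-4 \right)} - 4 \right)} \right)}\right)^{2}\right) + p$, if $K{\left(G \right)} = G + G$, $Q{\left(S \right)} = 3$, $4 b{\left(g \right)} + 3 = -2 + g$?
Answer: $-12761$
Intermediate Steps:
$b{\left(g \right)} = - \frac{5}{4} + \frac{g}{4}$ ($b{\left(g \right)} = - \frac{3}{4} + \frac{-2 + g}{4} = - \frac{3}{4} + \left(- \frac{1}{2} + \frac{g}{4}\right) = - \frac{5}{4} + \frac{g}{4}$)
$K{\left(G \right)} = 2 G$
$p = -11380$ ($p = \left(-5\right) 2276 = -11380$)
$\left(-2281 + \left(24 + K{\left(Q{\left(b{\left(-4 \right)} - 4 \right)} \right)}\right)^{2}\right) + p = \left(-2281 + \left(24 + 2 \cdot 3\right)^{2}\right) - 11380 = \left(-2281 + \left(24 + 6\right)^{2}\right) - 11380 = \left(-2281 + 30^{2}\right) - 11380 = \left(-2281 + 900\right) - 11380 = -1381 - 11380 = -12761$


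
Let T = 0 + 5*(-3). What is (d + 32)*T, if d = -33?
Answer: 15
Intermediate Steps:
T = -15 (T = 0 - 15 = -15)
(d + 32)*T = (-33 + 32)*(-15) = -1*(-15) = 15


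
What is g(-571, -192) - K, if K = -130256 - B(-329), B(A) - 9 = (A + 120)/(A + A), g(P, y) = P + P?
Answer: 84963143/658 ≈ 1.2912e+5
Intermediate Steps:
g(P, y) = 2*P
B(A) = 9 + (120 + A)/(2*A) (B(A) = 9 + (A + 120)/(A + A) = 9 + (120 + A)/((2*A)) = 9 + (120 + A)*(1/(2*A)) = 9 + (120 + A)/(2*A))
K = -85714579/658 (K = -130256 - (19/2 + 60/(-329)) = -130256 - (19/2 + 60*(-1/329)) = -130256 - (19/2 - 60/329) = -130256 - 1*6131/658 = -130256 - 6131/658 = -85714579/658 ≈ -1.3027e+5)
g(-571, -192) - K = 2*(-571) - 1*(-85714579/658) = -1142 + 85714579/658 = 84963143/658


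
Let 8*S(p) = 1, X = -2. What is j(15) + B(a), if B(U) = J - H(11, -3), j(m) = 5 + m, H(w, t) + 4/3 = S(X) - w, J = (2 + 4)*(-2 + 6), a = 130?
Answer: 1349/24 ≈ 56.208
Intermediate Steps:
S(p) = ⅛ (S(p) = (⅛)*1 = ⅛)
J = 24 (J = 6*4 = 24)
H(w, t) = -29/24 - w (H(w, t) = -4/3 + (⅛ - w) = -29/24 - w)
B(U) = 869/24 (B(U) = 24 - (-29/24 - 1*11) = 24 - (-29/24 - 11) = 24 - 1*(-293/24) = 24 + 293/24 = 869/24)
j(15) + B(a) = (5 + 15) + 869/24 = 20 + 869/24 = 1349/24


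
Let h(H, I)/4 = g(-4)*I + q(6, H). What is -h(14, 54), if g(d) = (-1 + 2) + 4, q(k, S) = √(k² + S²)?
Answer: -1080 - 8*√58 ≈ -1140.9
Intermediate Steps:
q(k, S) = √(S² + k²)
g(d) = 5 (g(d) = 1 + 4 = 5)
h(H, I) = 4*√(36 + H²) + 20*I (h(H, I) = 4*(5*I + √(H² + 6²)) = 4*(5*I + √(H² + 36)) = 4*(5*I + √(36 + H²)) = 4*(√(36 + H²) + 5*I) = 4*√(36 + H²) + 20*I)
-h(14, 54) = -(4*√(36 + 14²) + 20*54) = -(4*√(36 + 196) + 1080) = -(4*√232 + 1080) = -(4*(2*√58) + 1080) = -(8*√58 + 1080) = -(1080 + 8*√58) = -1080 - 8*√58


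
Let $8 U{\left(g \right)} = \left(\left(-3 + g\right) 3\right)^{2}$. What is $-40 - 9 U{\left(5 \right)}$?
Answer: $- \frac{161}{2} \approx -80.5$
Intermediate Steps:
$U{\left(g \right)} = \frac{\left(-9 + 3 g\right)^{2}}{8}$ ($U{\left(g \right)} = \frac{\left(\left(-3 + g\right) 3\right)^{2}}{8} = \frac{\left(-9 + 3 g\right)^{2}}{8}$)
$-40 - 9 U{\left(5 \right)} = -40 - 9 \frac{9 \left(-3 + 5\right)^{2}}{8} = -40 - 9 \frac{9 \cdot 2^{2}}{8} = -40 - 9 \cdot \frac{9}{8} \cdot 4 = -40 - \frac{81}{2} = - \frac{161}{2}$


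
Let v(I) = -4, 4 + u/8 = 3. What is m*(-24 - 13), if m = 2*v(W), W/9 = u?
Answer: 296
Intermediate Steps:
u = -8 (u = -32 + 8*3 = -32 + 24 = -8)
W = -72 (W = 9*(-8) = -72)
m = -8 (m = 2*(-4) = -8)
m*(-24 - 13) = -8*(-24 - 13) = -8*(-37) = 296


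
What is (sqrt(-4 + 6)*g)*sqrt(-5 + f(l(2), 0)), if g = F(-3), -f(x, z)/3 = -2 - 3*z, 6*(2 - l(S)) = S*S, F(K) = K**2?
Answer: 9*sqrt(2) ≈ 12.728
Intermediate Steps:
l(S) = 2 - S**2/6 (l(S) = 2 - S*S/6 = 2 - S**2/6)
f(x, z) = 6 + 9*z (f(x, z) = -3*(-2 - 3*z) = 6 + 9*z)
g = 9 (g = (-3)**2 = 9)
(sqrt(-4 + 6)*g)*sqrt(-5 + f(l(2), 0)) = (sqrt(-4 + 6)*9)*sqrt(-5 + (6 + 9*0)) = (sqrt(2)*9)*sqrt(-5 + (6 + 0)) = (9*sqrt(2))*sqrt(-5 + 6) = (9*sqrt(2))*sqrt(1) = (9*sqrt(2))*1 = 9*sqrt(2)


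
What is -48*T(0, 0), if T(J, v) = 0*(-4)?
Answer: 0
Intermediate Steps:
T(J, v) = 0
-48*T(0, 0) = -48*0 = 0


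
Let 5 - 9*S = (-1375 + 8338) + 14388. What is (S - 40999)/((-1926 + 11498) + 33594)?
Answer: -390337/388494 ≈ -1.0047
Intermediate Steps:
S = -21346/9 (S = 5/9 - ((-1375 + 8338) + 14388)/9 = 5/9 - (6963 + 14388)/9 = 5/9 - ⅑*21351 = 5/9 - 7117/3 = -21346/9 ≈ -2371.8)
(S - 40999)/((-1926 + 11498) + 33594) = (-21346/9 - 40999)/((-1926 + 11498) + 33594) = -390337/(9*(9572 + 33594)) = -390337/9/43166 = -390337/9*1/43166 = -390337/388494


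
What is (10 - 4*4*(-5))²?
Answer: 8100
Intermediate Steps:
(10 - 4*4*(-5))² = (10 - 16*(-5))² = (10 + 80)² = 90² = 8100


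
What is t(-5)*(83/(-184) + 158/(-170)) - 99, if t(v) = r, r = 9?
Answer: -1742679/15640 ≈ -111.42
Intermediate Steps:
t(v) = 9
t(-5)*(83/(-184) + 158/(-170)) - 99 = 9*(83/(-184) + 158/(-170)) - 99 = 9*(83*(-1/184) + 158*(-1/170)) - 99 = 9*(-83/184 - 79/85) - 99 = 9*(-21591/15640) - 99 = -194319/15640 - 99 = -1742679/15640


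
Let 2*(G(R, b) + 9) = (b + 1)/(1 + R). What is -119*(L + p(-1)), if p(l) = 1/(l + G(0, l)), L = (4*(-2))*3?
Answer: 28679/10 ≈ 2867.9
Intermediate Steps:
L = -24 (L = -8*3 = -24)
G(R, b) = -9 + (1 + b)/(2*(1 + R)) (G(R, b) = -9 + ((b + 1)/(1 + R))/2 = -9 + ((1 + b)/(1 + R))/2 = -9 + (1 + b)/(2*(1 + R)))
p(l) = 1/(-17/2 + 3*l/2) (p(l) = 1/(l + (-17 + l - 18*0)/(2*(1 + 0))) = 1/(l + (1/2)*(-17 + l + 0)/1) = 1/(l + (1/2)*1*(-17 + l)) = 1/(l + (-17/2 + l/2)) = 1/(-17/2 + 3*l/2))
-119*(L + p(-1)) = -119*(-24 + 2/(-17 + 3*(-1))) = -119*(-24 + 2/(-17 - 3)) = -119*(-24 + 2/(-20)) = -119*(-24 + 2*(-1/20)) = -119*(-24 - 1/10) = -119*(-241/10) = 28679/10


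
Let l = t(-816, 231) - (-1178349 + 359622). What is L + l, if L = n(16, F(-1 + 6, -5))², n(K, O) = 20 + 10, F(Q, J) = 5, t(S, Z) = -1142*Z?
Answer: 555825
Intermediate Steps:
n(K, O) = 30
l = 554925 (l = -1142*231 - (-1178349 + 359622) = -263802 - 1*(-818727) = -263802 + 818727 = 554925)
L = 900 (L = 30² = 900)
L + l = 900 + 554925 = 555825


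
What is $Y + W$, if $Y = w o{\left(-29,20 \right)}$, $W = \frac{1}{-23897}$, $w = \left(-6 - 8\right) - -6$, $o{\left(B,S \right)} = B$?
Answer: $\frac{5544103}{23897} \approx 232.0$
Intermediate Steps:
$w = -8$ ($w = \left(-6 - 8\right) + 6 = -14 + 6 = -8$)
$W = - \frac{1}{23897} \approx -4.1846 \cdot 10^{-5}$
$Y = 232$ ($Y = \left(-8\right) \left(-29\right) = 232$)
$Y + W = 232 - \frac{1}{23897} = \frac{5544103}{23897}$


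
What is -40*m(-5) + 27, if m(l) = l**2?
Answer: -973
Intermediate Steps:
-40*m(-5) + 27 = -40*(-5)**2 + 27 = -40*25 + 27 = -1000 + 27 = -973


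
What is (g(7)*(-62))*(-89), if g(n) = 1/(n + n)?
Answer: 2759/7 ≈ 394.14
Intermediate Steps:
g(n) = 1/(2*n)
(g(7)*(-62))*(-89) = (((1/2)/7)*(-62))*(-89) = (((1/2)*(1/7))*(-62))*(-89) = ((1/14)*(-62))*(-89) = -31/7*(-89) = 2759/7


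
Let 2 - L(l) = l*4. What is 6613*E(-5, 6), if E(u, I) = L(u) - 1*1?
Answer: 138873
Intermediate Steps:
L(l) = 2 - 4*l (L(l) = 2 - l*4 = 2 - 4*l)
E(u, I) = 1 - 4*u (E(u, I) = (2 - 4*u) - 1*1 = (2 - 4*u) - 1 = 1 - 4*u)
6613*E(-5, 6) = 6613*(1 - 4*(-5)) = 6613*(1 + 20) = 6613*21 = 138873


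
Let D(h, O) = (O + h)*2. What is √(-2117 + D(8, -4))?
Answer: I*√2109 ≈ 45.924*I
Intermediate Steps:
D(h, O) = 2*O + 2*h
√(-2117 + D(8, -4)) = √(-2117 + (2*(-4) + 2*8)) = √(-2117 + (-8 + 16)) = √(-2117 + 8) = √(-2109) = I*√2109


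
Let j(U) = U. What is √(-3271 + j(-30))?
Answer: I*√3301 ≈ 57.454*I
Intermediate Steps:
√(-3271 + j(-30)) = √(-3271 - 30) = √(-3301) = I*√3301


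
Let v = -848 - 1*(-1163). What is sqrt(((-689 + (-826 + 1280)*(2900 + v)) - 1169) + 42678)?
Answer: sqrt(1500430) ≈ 1224.9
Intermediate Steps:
v = 315 (v = -848 + 1163 = 315)
sqrt(((-689 + (-826 + 1280)*(2900 + v)) - 1169) + 42678) = sqrt(((-689 + (-826 + 1280)*(2900 + 315)) - 1169) + 42678) = sqrt(((-689 + 454*3215) - 1169) + 42678) = sqrt(((-689 + 1459610) - 1169) + 42678) = sqrt((1458921 - 1169) + 42678) = sqrt(1457752 + 42678) = sqrt(1500430)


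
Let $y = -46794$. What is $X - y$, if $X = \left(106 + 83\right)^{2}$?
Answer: $82515$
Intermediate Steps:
$X = 35721$ ($X = 189^{2} = 35721$)
$X - y = 35721 - -46794 = 35721 + 46794 = 82515$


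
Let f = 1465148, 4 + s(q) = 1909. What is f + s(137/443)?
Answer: 1467053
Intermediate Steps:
s(q) = 1905 (s(q) = -4 + 1909 = 1905)
f + s(137/443) = 1465148 + 1905 = 1467053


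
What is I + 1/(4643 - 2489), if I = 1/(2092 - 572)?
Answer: 1837/1637040 ≈ 0.0011221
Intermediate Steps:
I = 1/1520 ≈ 0.00065789
I + 1/(4643 - 2489) = 1/1520 + 1/(4643 - 2489) = 1/1520 + 1/2154 = 1837/1637040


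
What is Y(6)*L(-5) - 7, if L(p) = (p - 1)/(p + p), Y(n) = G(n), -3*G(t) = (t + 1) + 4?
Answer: -46/5 ≈ -9.2000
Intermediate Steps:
G(t) = -5/3 - t/3 (G(t) = -((t + 1) + 4)/3 = -((1 + t) + 4)/3 = -(5 + t)/3 = -5/3 - t/3)
Y(n) = -5/3 - n/3
L(p) = (-1 + p)/(2*p) (L(p) = (-1 + p)/((2*p)) = (-1 + p)*(1/(2*p)) = (-1 + p)/(2*p))
Y(6)*L(-5) - 7 = (-5/3 - 1/3*6)*((1/2)*(-1 - 5)/(-5)) - 7 = (-5/3 - 2)*((1/2)*(-1/5)*(-6)) - 7 = -11/3*3/5 - 7 = -11/5 - 7 = -46/5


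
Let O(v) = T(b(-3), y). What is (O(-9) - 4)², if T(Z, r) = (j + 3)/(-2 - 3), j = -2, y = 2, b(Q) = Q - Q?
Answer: 441/25 ≈ 17.640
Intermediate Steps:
b(Q) = 0
T(Z, r) = -⅕ (T(Z, r) = (-2 + 3)/(-2 - 3) = 1/(-5) = 1*(-⅕) = -⅕)
O(v) = -⅕
(O(-9) - 4)² = (-⅕ - 4)² = (-21/5)² = 441/25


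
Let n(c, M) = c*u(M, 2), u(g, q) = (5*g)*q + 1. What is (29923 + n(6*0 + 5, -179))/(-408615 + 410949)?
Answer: 10489/1167 ≈ 8.9880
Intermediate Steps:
u(g, q) = 1 + 5*g*q (u(g, q) = 5*g*q + 1 = 1 + 5*g*q)
n(c, M) = c*(1 + 10*M) (n(c, M) = c*(1 + 5*M*2) = c*(1 + 10*M))
(29923 + n(6*0 + 5, -179))/(-408615 + 410949) = (29923 + (6*0 + 5)*(1 + 10*(-179)))/(-408615 + 410949) = (29923 + (0 + 5)*(1 - 1790))/2334 = (29923 + 5*(-1789))*(1/2334) = (29923 - 8945)*(1/2334) = 20978*(1/2334) = 10489/1167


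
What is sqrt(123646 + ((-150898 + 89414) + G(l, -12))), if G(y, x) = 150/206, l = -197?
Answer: sqrt(659484383)/103 ≈ 249.32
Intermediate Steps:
G(y, x) = 75/103 (G(y, x) = 150*(1/206) = 75/103)
sqrt(123646 + ((-150898 + 89414) + G(l, -12))) = sqrt(123646 + ((-150898 + 89414) + 75/103)) = sqrt(123646 + (-61484 + 75/103)) = sqrt(123646 - 6332777/103) = sqrt(6402761/103) = sqrt(659484383)/103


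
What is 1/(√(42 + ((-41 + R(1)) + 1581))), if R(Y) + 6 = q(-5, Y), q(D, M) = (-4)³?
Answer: √42/252 ≈ 0.025717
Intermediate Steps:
q(D, M) = -64
R(Y) = -70 (R(Y) = -6 - 64 = -70)
1/(√(42 + ((-41 + R(1)) + 1581))) = 1/(√(42 + ((-41 - 70) + 1581))) = 1/(√(42 + (-111 + 1581))) = 1/(√(42 + 1470)) = 1/(√1512) = 1/(6*√42) = √42/252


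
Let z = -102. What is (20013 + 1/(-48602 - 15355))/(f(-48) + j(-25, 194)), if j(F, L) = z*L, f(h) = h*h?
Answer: -319992860/279556047 ≈ -1.1446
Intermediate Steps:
f(h) = h²
j(F, L) = -102*L
(20013 + 1/(-48602 - 15355))/(f(-48) + j(-25, 194)) = (20013 + 1/(-48602 - 15355))/((-48)² - 102*194) = (20013 + 1/(-63957))/(2304 - 19788) = (20013 - 1/63957)/(-17484) = (1279971440/63957)*(-1/17484) = -319992860/279556047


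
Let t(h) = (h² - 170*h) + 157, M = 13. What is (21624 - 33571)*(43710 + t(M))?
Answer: -499695222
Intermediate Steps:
t(h) = 157 + h² - 170*h
(21624 - 33571)*(43710 + t(M)) = (21624 - 33571)*(43710 + (157 + 13² - 170*13)) = -11947*(43710 + (157 + 169 - 2210)) = -11947*(43710 - 1884) = -11947*41826 = -499695222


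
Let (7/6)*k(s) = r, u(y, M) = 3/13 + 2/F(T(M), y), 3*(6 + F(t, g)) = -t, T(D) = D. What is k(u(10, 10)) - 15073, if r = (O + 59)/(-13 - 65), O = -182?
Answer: -1371520/91 ≈ -15072.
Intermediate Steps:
F(t, g) = -6 - t/3 (F(t, g) = -6 + (-t)/3 = -6 - t/3)
u(y, M) = 3/13 + 2/(-6 - M/3)
r = 41/26 (r = (-182 + 59)/(-13 - 65) = -123/(-78) = -123*(-1/78) = 41/26 ≈ 1.5769)
k(s) = 123/91 (k(s) = (6/7)*(41/26) = 123/91)
k(u(10, 10)) - 15073 = 123/91 - 15073 = -1371520/91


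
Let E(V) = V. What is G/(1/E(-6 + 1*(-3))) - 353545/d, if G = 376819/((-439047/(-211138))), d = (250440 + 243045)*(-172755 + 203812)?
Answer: -27096933203181667465/16614583135423 ≈ -1.6309e+6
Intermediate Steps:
d = 15326163645 (d = 493485*31057 = 15326163645)
G = 79560810022/439047 (G = 376819/((-439047*(-1/211138))) = 376819/(439047/211138) = 376819*(211138/439047) = 79560810022/439047 ≈ 1.8121e+5)
G/(1/E(-6 + 1*(-3))) - 353545/d = 79560810022/(439047*(1/(-6 + 1*(-3)))) - 353545/15326163645 = 79560810022/(439047*(1/(-6 - 3))) - 353545*1/15326163645 = 79560810022/(439047*(1/(-9))) - 70709/3065232729 = 79560810022/(439047*(-1/9)) - 70709/3065232729 = (79560810022/439047)*(-9) - 70709/3065232729 = -79560810022/48783 - 70709/3065232729 = -27096933203181667465/16614583135423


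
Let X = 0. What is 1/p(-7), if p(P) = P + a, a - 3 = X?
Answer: -¼ ≈ -0.25000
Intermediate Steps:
a = 3 (a = 3 + 0 = 3)
p(P) = 3 + P (p(P) = P + 3 = 3 + P)
1/p(-7) = 1/(3 - 7) = 1/(-4) = -¼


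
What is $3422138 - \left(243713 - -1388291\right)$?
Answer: $1790134$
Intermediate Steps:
$3422138 - \left(243713 - -1388291\right) = 3422138 - \left(243713 + 1388291\right) = 3422138 - 1632004 = 1790134$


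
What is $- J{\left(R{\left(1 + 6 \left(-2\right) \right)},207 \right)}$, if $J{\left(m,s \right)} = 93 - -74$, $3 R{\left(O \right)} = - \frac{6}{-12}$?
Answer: $-167$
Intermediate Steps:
$R{\left(O \right)} = \frac{1}{6}$ ($R{\left(O \right)} = \frac{\left(-6\right) \frac{1}{-12}}{3} = \frac{\left(-6\right) \left(- \frac{1}{12}\right)}{3} = \frac{1}{3} \cdot \frac{1}{2} = \frac{1}{6}$)
$J{\left(m,s \right)} = 167$ ($J{\left(m,s \right)} = 93 + 74 = 167$)
$- J{\left(R{\left(1 + 6 \left(-2\right) \right)},207 \right)} = \left(-1\right) 167 = -167$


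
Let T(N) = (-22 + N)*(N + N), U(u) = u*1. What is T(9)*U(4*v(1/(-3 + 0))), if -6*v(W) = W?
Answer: -52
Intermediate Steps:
v(W) = -W/6
U(u) = u
T(N) = 2*N*(-22 + N) (T(N) = (-22 + N)*(2*N) = 2*N*(-22 + N))
T(9)*U(4*v(1/(-3 + 0))) = (2*9*(-22 + 9))*(4*(-1/(6*(-3 + 0)))) = (2*9*(-13))*(4*(-⅙/(-3))) = -936*(-⅙*(-⅓)) = -936/18 = -234*2/9 = -52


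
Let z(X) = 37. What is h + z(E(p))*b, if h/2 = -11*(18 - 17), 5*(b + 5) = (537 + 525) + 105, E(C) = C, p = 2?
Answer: 42144/5 ≈ 8428.8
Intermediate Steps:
b = 1142/5 (b = -5 + ((537 + 525) + 105)/5 = -5 + (1062 + 105)/5 = -5 + (⅕)*1167 = -5 + 1167/5 = 1142/5 ≈ 228.40)
h = -22 (h = 2*(-11*(18 - 17)) = 2*(-11*1) = 2*(-11) = -22)
h + z(E(p))*b = -22 + 37*(1142/5) = -22 + 42254/5 = 42144/5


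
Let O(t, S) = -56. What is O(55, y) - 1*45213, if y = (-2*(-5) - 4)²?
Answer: -45269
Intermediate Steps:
y = 36 (y = (10 - 4)² = 6² = 36)
O(55, y) - 1*45213 = -56 - 1*45213 = -56 - 45213 = -45269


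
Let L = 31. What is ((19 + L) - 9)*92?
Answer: 3772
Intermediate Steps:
((19 + L) - 9)*92 = ((19 + 31) - 9)*92 = (50 - 9)*92 = 41*92 = 3772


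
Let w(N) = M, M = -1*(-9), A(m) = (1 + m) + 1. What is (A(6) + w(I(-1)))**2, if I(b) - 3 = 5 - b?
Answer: 289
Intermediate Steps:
A(m) = 2 + m
M = 9
I(b) = 8 - b (I(b) = 3 + (5 - b) = 8 - b)
w(N) = 9
(A(6) + w(I(-1)))**2 = ((2 + 6) + 9)**2 = (8 + 9)**2 = 17**2 = 289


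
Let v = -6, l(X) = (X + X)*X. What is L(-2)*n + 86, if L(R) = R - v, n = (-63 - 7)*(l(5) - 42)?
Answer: -2154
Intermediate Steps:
l(X) = 2*X² (l(X) = (2*X)*X = 2*X²)
n = -560 (n = (-63 - 7)*(2*5² - 42) = -70*(2*25 - 42) = -70*(50 - 42) = -70*8 = -560)
L(R) = 6 + R (L(R) = R - 1*(-6) = R + 6 = 6 + R)
L(-2)*n + 86 = (6 - 2)*(-560) + 86 = 4*(-560) + 86 = -2240 + 86 = -2154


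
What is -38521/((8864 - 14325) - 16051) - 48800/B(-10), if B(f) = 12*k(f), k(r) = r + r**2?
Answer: -25204573/580824 ≈ -43.395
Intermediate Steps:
B(f) = 12*f*(1 + f) (B(f) = 12*(f*(1 + f)) = 12*f*(1 + f))
-38521/((8864 - 14325) - 16051) - 48800/B(-10) = -38521/((8864 - 14325) - 16051) - 48800*(-1/(120*(1 - 10))) = -38521/(-5461 - 16051) - 48800/(12*(-10)*(-9)) = -38521/(-21512) - 48800/1080 = -38521*(-1/21512) - 48800*1/1080 = 38521/21512 - 1220/27 = -25204573/580824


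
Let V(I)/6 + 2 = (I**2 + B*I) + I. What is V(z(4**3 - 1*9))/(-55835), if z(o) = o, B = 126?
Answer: -60048/55835 ≈ -1.0755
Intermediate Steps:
V(I) = -12 + 6*I**2 + 762*I (V(I) = -12 + 6*((I**2 + 126*I) + I) = -12 + 6*(I**2 + 127*I) = -12 + (6*I**2 + 762*I) = -12 + 6*I**2 + 762*I)
V(z(4**3 - 1*9))/(-55835) = (-12 + 6*(4**3 - 1*9)**2 + 762*(4**3 - 1*9))/(-55835) = (-12 + 6*(64 - 9)**2 + 762*(64 - 9))*(-1/55835) = (-12 + 6*55**2 + 762*55)*(-1/55835) = (-12 + 6*3025 + 41910)*(-1/55835) = (-12 + 18150 + 41910)*(-1/55835) = 60048*(-1/55835) = -60048/55835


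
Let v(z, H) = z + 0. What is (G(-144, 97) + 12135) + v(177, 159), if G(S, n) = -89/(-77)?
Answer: 948113/77 ≈ 12313.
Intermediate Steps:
v(z, H) = z
G(S, n) = 89/77 (G(S, n) = -89*(-1/77) = 89/77)
(G(-144, 97) + 12135) + v(177, 159) = (89/77 + 12135) + 177 = 934484/77 + 177 = 948113/77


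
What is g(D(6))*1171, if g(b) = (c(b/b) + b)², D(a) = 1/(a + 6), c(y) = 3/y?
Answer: 1603099/144 ≈ 11133.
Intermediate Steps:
D(a) = 1/(6 + a)
g(b) = (3 + b)² (g(b) = (3/((b/b)) + b)² = (3/1 + b)² = (3*1 + b)² = (3 + b)²)
g(D(6))*1171 = (3 + 1/(6 + 6))²*1171 = (3 + 1/12)²*1171 = (37/12)²*1171 = (1369/144)*1171 = 1603099/144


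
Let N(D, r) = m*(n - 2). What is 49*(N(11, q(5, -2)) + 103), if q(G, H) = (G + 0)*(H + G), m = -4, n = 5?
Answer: 4459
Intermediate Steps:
q(G, H) = G*(G + H)
N(D, r) = -12 (N(D, r) = -4*(5 - 2) = -4*3 = -12)
49*(N(11, q(5, -2)) + 103) = 49*(-12 + 103) = 49*91 = 4459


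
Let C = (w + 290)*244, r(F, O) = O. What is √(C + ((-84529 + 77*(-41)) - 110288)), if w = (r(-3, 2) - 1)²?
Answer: I*√126970 ≈ 356.33*I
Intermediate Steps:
w = 1 (w = (2 - 1)² = 1² = 1)
C = 71004 (C = (1 + 290)*244 = 291*244 = 71004)
√(C + ((-84529 + 77*(-41)) - 110288)) = √(71004 + ((-84529 + 77*(-41)) - 110288)) = √(71004 + ((-84529 - 3157) - 110288)) = √(71004 + (-87686 - 110288)) = √(71004 - 197974) = √(-126970) = I*√126970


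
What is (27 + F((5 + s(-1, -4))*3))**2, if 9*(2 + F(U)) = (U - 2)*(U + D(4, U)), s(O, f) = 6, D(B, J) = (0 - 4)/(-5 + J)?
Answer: 75777025/3969 ≈ 19092.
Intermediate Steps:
D(B, J) = -4/(-5 + J)
F(U) = -2 + (-2 + U)*(U - 4/(-5 + U))/9 (F(U) = -2 + ((U - 2)*(U - 4/(-5 + U)))/9 = -2 + ((-2 + U)*(U - 4/(-5 + U)))/9 = -2 + (-2 + U)*(U - 4/(-5 + U))/9)
(27 + F((5 + s(-1, -4))*3))**2 = (27 + (98 + ((5 + 6)*3)**3 - 12*(5 + 6)*3 - 7*9*(5 + 6)**2)/(9*(-5 + (5 + 6)*3)))**2 = (27 + (98 + (11*3)**3 - 132*3 - 7*(11*3)**2)/(9*(-5 + 11*3)))**2 = (27 + (98 + 33**3 - 12*33 - 7*33**2)/(9*(-5 + 33)))**2 = (27 + (1/9)*(98 + 35937 - 396 - 7*1089)/28)**2 = (27 + (1/9)*(1/28)*(98 + 35937 - 396 - 7623))**2 = (27 + (1/9)*(1/28)*28016)**2 = (27 + 7004/63)**2 = (8705/63)**2 = 75777025/3969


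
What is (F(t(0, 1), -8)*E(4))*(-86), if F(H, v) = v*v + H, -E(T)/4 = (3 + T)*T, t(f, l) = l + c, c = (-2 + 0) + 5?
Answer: 654976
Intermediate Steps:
c = 3 (c = -2 + 5 = 3)
t(f, l) = 3 + l (t(f, l) = l + 3 = 3 + l)
E(T) = -4*T*(3 + T) (E(T) = -4*(3 + T)*T = -4*T*(3 + T))
F(H, v) = H + v**2 (F(H, v) = v**2 + H = H + v**2)
(F(t(0, 1), -8)*E(4))*(-86) = (((3 + 1) + (-8)**2)*(-4*4*(3 + 4)))*(-86) = ((4 + 64)*(-4*4*7))*(-86) = (68*(-112))*(-86) = -7616*(-86) = 654976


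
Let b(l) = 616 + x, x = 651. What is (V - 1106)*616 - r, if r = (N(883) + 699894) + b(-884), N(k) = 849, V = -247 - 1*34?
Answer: -1556402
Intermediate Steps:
V = -281 (V = -247 - 34 = -281)
b(l) = 1267 (b(l) = 616 + 651 = 1267)
r = 702010 (r = (849 + 699894) + 1267 = 700743 + 1267 = 702010)
(V - 1106)*616 - r = (-281 - 1106)*616 - 1*702010 = -1387*616 - 702010 = -854392 - 702010 = -1556402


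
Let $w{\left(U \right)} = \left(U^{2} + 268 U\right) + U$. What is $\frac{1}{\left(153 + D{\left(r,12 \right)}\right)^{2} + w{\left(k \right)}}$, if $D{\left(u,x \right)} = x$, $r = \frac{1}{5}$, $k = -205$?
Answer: $\frac{1}{14105} \approx 7.0897 \cdot 10^{-5}$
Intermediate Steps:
$r = \frac{1}{5} \approx 0.2$
$w{\left(U \right)} = U^{2} + 269 U$
$\frac{1}{\left(153 + D{\left(r,12 \right)}\right)^{2} + w{\left(k \right)}} = \frac{1}{\left(153 + 12\right)^{2} - 205 \left(269 - 205\right)} = \frac{1}{165^{2} - 13120} = \frac{1}{27225 - 13120} = \frac{1}{14105}$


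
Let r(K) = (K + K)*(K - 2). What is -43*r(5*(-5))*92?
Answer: -5340600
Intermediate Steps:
r(K) = 2*K*(-2 + K) (r(K) = (2*K)*(-2 + K) = 2*K*(-2 + K))
-43*r(5*(-5))*92 = -86*5*(-5)*(-2 + 5*(-5))*92 = -86*(-25)*(-2 - 25)*92 = -86*(-25)*(-27)*92 = -43*1350*92 = -58050*92 = -5340600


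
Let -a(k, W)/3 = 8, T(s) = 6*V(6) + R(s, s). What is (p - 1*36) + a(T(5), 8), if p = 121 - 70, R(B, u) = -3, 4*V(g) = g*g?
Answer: -9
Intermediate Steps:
V(g) = g²/4 (V(g) = (g*g)/4 = g²/4)
T(s) = 51 (T(s) = 6*((¼)*6²) - 3 = 6*((¼)*36) - 3 = 6*9 - 3 = 54 - 3 = 51)
a(k, W) = -24 (a(k, W) = -3*8 = -24)
p = 51
(p - 1*36) + a(T(5), 8) = (51 - 1*36) - 24 = (51 - 36) - 24 = 15 - 24 = -9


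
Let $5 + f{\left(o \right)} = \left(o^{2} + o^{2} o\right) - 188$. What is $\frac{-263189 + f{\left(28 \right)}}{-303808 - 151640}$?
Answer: $\frac{17189}{32532} \approx 0.52837$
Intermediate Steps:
$f{\left(o \right)} = -193 + o^{2} + o^{3}$ ($f{\left(o \right)} = -5 - \left(188 - o^{2} - o^{2} o\right) = -5 - \left(188 - o^{2} - o^{3}\right) = -5 + \left(-188 + o^{2} + o^{3}\right) = -193 + o^{2} + o^{3}$)
$\frac{-263189 + f{\left(28 \right)}}{-303808 - 151640} = \frac{-263189 + \left(-193 + 28^{2} + 28^{3}\right)}{-303808 - 151640} = \frac{-263189 + \left(-193 + 784 + 21952\right)}{-455448} = \left(-263189 + 22543\right) \left(- \frac{1}{455448}\right) = \left(-240646\right) \left(- \frac{1}{455448}\right) = \frac{17189}{32532}$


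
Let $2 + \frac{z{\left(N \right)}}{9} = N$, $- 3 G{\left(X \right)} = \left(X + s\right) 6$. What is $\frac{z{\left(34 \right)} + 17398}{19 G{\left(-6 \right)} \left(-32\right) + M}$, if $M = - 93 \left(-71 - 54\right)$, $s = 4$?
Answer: $\frac{17686}{9193} \approx 1.9239$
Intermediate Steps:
$M = 11625$ ($M = \left(-93\right) \left(-125\right) = 11625$)
$G{\left(X \right)} = -8 - 2 X$ ($G{\left(X \right)} = - \frac{\left(X + 4\right) 6}{3} = - \frac{\left(4 + X\right) 6}{3} = - \frac{24 + 6 X}{3} = -8 - 2 X$)
$z{\left(N \right)} = -18 + 9 N$
$\frac{z{\left(34 \right)} + 17398}{19 G{\left(-6 \right)} \left(-32\right) + M} = \frac{\left(-18 + 9 \cdot 34\right) + 17398}{19 \left(-8 - -12\right) \left(-32\right) + 11625} = \frac{\left(-18 + 306\right) + 17398}{19 \left(-8 + 12\right) \left(-32\right) + 11625} = \frac{288 + 17398}{19 \cdot 4 \left(-32\right) + 11625} = \frac{17686}{76 \left(-32\right) + 11625} = \frac{17686}{-2432 + 11625} = \frac{17686}{9193}$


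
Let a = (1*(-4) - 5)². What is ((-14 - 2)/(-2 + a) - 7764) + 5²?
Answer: -611397/79 ≈ -7739.2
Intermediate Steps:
a = 81 (a = (-4 - 5)² = (-9)² = 81)
((-14 - 2)/(-2 + a) - 7764) + 5² = ((-14 - 2)/(-2 + 81) - 7764) + 5² = (-16/79 - 7764) + 25 = -613372/79 + 25 = -611397/79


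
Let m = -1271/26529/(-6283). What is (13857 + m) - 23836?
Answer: -1663316752882/166681707 ≈ -9979.0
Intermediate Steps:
m = 1271/166681707 (m = -1271*1/26529*(-1/6283) = -1271/26529*(-1/6283) = 1271/166681707 ≈ 7.6253e-6)
(13857 + m) - 23836 = (13857 + 1271/166681707) - 23836 = 2309708415170/166681707 - 23836 = -1663316752882/166681707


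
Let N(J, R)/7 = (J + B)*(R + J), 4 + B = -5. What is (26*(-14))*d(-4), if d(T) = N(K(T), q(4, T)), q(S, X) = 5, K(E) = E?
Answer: 33124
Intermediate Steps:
B = -9 (B = -4 - 5 = -9)
N(J, R) = 7*(-9 + J)*(J + R) (N(J, R) = 7*((J - 9)*(R + J)) = 7*((-9 + J)*(J + R)) = 7*(-9 + J)*(J + R))
d(T) = -315 - 28*T + 7*T² (d(T) = -63*T - 63*5 + 7*T² + 7*T*5 = -63*T - 315 + 7*T² + 35*T = -315 - 28*T + 7*T²)
(26*(-14))*d(-4) = (26*(-14))*(-315 - 28*(-4) + 7*(-4)²) = -364*(-315 + 112 + 7*16) = -364*(-315 + 112 + 112) = -364*(-91) = 33124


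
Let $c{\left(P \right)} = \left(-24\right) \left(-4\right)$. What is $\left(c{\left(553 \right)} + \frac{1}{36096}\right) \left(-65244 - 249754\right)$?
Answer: $- \frac{545768212283}{18048} \approx -3.024 \cdot 10^{7}$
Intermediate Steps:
$c{\left(P \right)} = 96$
$\left(c{\left(553 \right)} + \frac{1}{36096}\right) \left(-65244 - 249754\right) = \left(96 + \frac{1}{36096}\right) \left(-65244 - 249754\right) = \left(96 + \frac{1}{36096}\right) \left(-314998\right) = \frac{3465217}{36096} \left(-314998\right) = - \frac{545768212283}{18048}$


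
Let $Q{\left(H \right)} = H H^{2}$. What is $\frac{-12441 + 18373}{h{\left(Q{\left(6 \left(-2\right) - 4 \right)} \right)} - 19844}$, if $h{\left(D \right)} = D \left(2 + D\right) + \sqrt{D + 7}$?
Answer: $\frac{33118711920}{93511676892163} - \frac{5932 i \sqrt{4089}}{280535030676489} \approx 0.00035417 - 1.3521 \cdot 10^{-9} i$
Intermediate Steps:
$Q{\left(H \right)} = H^{3}$
$h{\left(D \right)} = \sqrt{7 + D} + D \left(2 + D\right)$ ($h{\left(D \right)} = D \left(2 + D\right) + \sqrt{7 + D} = \sqrt{7 + D} + D \left(2 + D\right)$)
$\frac{-12441 + 18373}{h{\left(Q{\left(6 \left(-2\right) - 4 \right)} \right)} - 19844} = \frac{-12441 + 18373}{\left(\left(\left(6 \left(-2\right) - 4\right)^{3}\right)^{2} + \sqrt{7 + \left(6 \left(-2\right) - 4\right)^{3}} + 2 \left(6 \left(-2\right) - 4\right)^{3}\right) - 19844} = \frac{5932}{\left(\left(\left(-12 - 4\right)^{3}\right)^{2} + \sqrt{7 + \left(-12 - 4\right)^{3}} + 2 \left(-12 - 4\right)^{3}\right) - 19844} = \frac{5932}{\left(\left(\left(-16\right)^{3}\right)^{2} + \sqrt{7 + \left(-16\right)^{3}} + 2 \left(-16\right)^{3}\right) - 19844} = \frac{5932}{\left(\left(-4096\right)^{2} + \sqrt{7 - 4096} + 2 \left(-4096\right)\right) - 19844} = \frac{5932}{\left(16777216 + \sqrt{-4089} - 8192\right) - 19844} = \frac{5932}{\left(16777216 + i \sqrt{4089} - 8192\right) - 19844} = \frac{5932}{\left(16769024 + i \sqrt{4089}\right) - 19844} = \frac{5932}{16749180 + i \sqrt{4089}}$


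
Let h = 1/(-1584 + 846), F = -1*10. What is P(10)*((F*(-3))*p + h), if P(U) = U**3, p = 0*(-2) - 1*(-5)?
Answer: 55349500/369 ≈ 1.5000e+5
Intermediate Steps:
p = 5 (p = 0 + 5 = 5)
F = -10
h = -1/738 (h = 1/(-738) = -1/738 ≈ -0.0013550)
P(10)*((F*(-3))*p + h) = 10**3*(-10*(-3)*5 - 1/738) = 1000*(30*5 - 1/738) = 1000*(150 - 1/738) = 1000*(110699/738) = 55349500/369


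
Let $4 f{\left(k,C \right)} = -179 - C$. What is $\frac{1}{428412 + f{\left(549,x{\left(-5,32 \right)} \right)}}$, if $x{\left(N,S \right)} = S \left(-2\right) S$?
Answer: $\frac{4}{1715517} \approx 2.3317 \cdot 10^{-6}$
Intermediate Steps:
$x{\left(N,S \right)} = - 2 S^{2}$ ($x{\left(N,S \right)} = - 2 S S = - 2 S^{2}$)
$f{\left(k,C \right)} = - \frac{179}{4} - \frac{C}{4}$ ($f{\left(k,C \right)} = \frac{-179 - C}{4} = - \frac{179}{4} - \frac{C}{4}$)
$\frac{1}{428412 + f{\left(549,x{\left(-5,32 \right)} \right)}} = \frac{1}{428412 - \left(\frac{179}{4} + \frac{\left(-2\right) 32^{2}}{4}\right)} = \frac{1}{428412 - \left(\frac{179}{4} + \frac{\left(-2\right) 1024}{4}\right)} = \frac{1}{428412 - - \frac{1869}{4}} = \frac{1}{428412 + \left(- \frac{179}{4} + 512\right)} = \frac{1}{428412 + \frac{1869}{4}} = \frac{1}{\frac{1715517}{4}} = \frac{4}{1715517}$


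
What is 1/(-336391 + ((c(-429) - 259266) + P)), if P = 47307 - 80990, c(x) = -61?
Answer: -1/629401 ≈ -1.5888e-6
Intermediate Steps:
P = -33683
1/(-336391 + ((c(-429) - 259266) + P)) = 1/(-336391 + ((-61 - 259266) - 33683)) = 1/(-336391 + (-259327 - 33683)) = 1/(-336391 - 293010) = 1/(-629401) = -1/629401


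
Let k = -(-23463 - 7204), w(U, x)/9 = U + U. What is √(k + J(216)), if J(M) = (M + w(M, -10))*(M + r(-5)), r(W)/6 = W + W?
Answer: √670891 ≈ 819.08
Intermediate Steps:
w(U, x) = 18*U (w(U, x) = 9*(U + U) = 9*(2*U) = 18*U)
r(W) = 12*W (r(W) = 6*(W + W) = 6*(2*W) = 12*W)
J(M) = 19*M*(-60 + M) (J(M) = (M + 18*M)*(M + 12*(-5)) = (19*M)*(M - 60) = (19*M)*(-60 + M) = 19*M*(-60 + M))
k = 30667 (k = -1*(-30667) = 30667)
√(k + J(216)) = √(30667 + 19*216*(-60 + 216)) = √(30667 + 19*216*156) = √(30667 + 640224) = √670891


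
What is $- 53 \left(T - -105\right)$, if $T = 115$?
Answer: $-11660$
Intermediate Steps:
$- 53 \left(T - -105\right) = - 53 \left(115 - -105\right) = - 53 \left(115 + 105\right) = \left(-53\right) 220 = -11660$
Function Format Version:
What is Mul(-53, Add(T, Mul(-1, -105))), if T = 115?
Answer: -11660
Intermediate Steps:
Mul(-53, Add(T, Mul(-1, -105))) = Mul(-53, Add(115, Mul(-1, -105))) = Mul(-53, Add(115, 105)) = Mul(-53, 220) = -11660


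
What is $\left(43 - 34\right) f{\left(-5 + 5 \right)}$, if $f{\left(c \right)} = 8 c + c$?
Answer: $0$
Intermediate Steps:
$f{\left(c \right)} = 9 c$
$\left(43 - 34\right) f{\left(-5 + 5 \right)} = \left(43 - 34\right) 9 \left(-5 + 5\right) = 9 \cdot 9 \cdot 0 = 9 \cdot 0 = 0$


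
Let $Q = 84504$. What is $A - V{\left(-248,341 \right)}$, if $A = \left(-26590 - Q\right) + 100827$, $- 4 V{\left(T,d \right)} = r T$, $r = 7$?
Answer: $-10701$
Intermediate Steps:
$V{\left(T,d \right)} = - \frac{7 T}{4}$
$A = -10267$ ($A = \left(-26590 - 84504\right) + 100827 = -111094 + 100827 = -10267$)
$A - V{\left(-248,341 \right)} = -10267 - \left(- \frac{7}{4}\right) \left(-248\right) = -10267 - 434 = -10701$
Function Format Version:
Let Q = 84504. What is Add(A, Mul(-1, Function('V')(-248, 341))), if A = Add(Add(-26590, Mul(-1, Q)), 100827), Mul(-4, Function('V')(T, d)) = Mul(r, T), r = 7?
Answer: -10701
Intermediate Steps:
Function('V')(T, d) = Mul(Rational(-7, 4), T) (Function('V')(T, d) = Mul(Rational(-1, 4), Mul(7, T)) = Mul(Rational(-7, 4), T))
A = -10267 (A = Add(Add(-26590, Mul(-1, 84504)), 100827) = Add(Add(-26590, -84504), 100827) = Add(-111094, 100827) = -10267)
Add(A, Mul(-1, Function('V')(-248, 341))) = Add(-10267, Mul(-1, Mul(Rational(-7, 4), -248))) = Add(-10267, Mul(-1, 434)) = Add(-10267, -434) = -10701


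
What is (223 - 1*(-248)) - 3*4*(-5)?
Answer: 531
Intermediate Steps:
(223 - 1*(-248)) - 3*4*(-5) = (223 + 248) - 12*(-5) = 471 - 1*(-60) = 471 + 60 = 531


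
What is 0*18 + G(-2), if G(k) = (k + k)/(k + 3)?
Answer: -4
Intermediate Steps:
G(k) = 2*k/(3 + k) (G(k) = (2*k)/(3 + k) = 2*k/(3 + k))
0*18 + G(-2) = 0*18 + 2*(-2)/(3 - 2) = 0 + 2*(-2)/1 = 0 + 2*(-2)*1 = 0 - 4 = -4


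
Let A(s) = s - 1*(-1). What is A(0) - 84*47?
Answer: -3947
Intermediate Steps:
A(s) = 1 + s (A(s) = s + 1 = 1 + s)
A(0) - 84*47 = (1 + 0) - 84*47 = 1 - 3948 = -3947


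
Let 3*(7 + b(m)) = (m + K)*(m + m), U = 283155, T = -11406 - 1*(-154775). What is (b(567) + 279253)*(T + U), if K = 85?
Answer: 224224519848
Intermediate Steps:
T = 143369 (T = -11406 + 154775 = 143369)
b(m) = -7 + 2*m*(85 + m)/3 (b(m) = -7 + ((m + 85)*(m + m))/3 = -7 + ((85 + m)*(2*m))/3 = -7 + (2*m*(85 + m))/3 = -7 + 2*m*(85 + m)/3)
(b(567) + 279253)*(T + U) = ((-7 + (2/3)*567**2 + (170/3)*567) + 279253)*(143369 + 283155) = ((-7 + (2/3)*321489 + 32130) + 279253)*426524 = ((-7 + 214326 + 32130) + 279253)*426524 = (246449 + 279253)*426524 = 525702*426524 = 224224519848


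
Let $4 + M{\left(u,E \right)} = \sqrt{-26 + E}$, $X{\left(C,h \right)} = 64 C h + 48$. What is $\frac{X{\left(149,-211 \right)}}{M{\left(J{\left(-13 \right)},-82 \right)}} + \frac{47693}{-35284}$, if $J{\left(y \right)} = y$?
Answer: $\frac{70991623149}{1093804} + \frac{3018072 i \sqrt{3}}{31} \approx 64903.0 + 1.6863 \cdot 10^{5} i$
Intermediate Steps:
$X{\left(C,h \right)} = 48 + 64 C h$ ($X{\left(C,h \right)} = 64 C h + 48 = 48 + 64 C h$)
$M{\left(u,E \right)} = -4 + \sqrt{-26 + E}$
$\frac{X{\left(149,-211 \right)}}{M{\left(J{\left(-13 \right)},-82 \right)}} + \frac{47693}{-35284} = \frac{48 + 64 \cdot 149 \left(-211\right)}{-4 + \sqrt{-26 - 82}} + \frac{47693}{-35284} = \frac{48 - 2012096}{-4 + \sqrt{-108}} + 47693 \left(- \frac{1}{35284}\right) = - \frac{2012048}{-4 + 6 i \sqrt{3}} - \frac{47693}{35284} = - \frac{47693}{35284} - \frac{2012048}{-4 + 6 i \sqrt{3}}$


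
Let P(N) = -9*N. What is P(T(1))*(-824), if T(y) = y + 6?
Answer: 51912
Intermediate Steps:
T(y) = 6 + y
P(T(1))*(-824) = -9*(6 + 1)*(-824) = -9*7*(-824) = -63*(-824) = 51912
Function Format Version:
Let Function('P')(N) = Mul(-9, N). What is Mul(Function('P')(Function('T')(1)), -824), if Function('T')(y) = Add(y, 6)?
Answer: 51912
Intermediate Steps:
Function('T')(y) = Add(6, y)
Mul(Function('P')(Function('T')(1)), -824) = Mul(Mul(-9, Add(6, 1)), -824) = Mul(Mul(-9, 7), -824) = Mul(-63, -824) = 51912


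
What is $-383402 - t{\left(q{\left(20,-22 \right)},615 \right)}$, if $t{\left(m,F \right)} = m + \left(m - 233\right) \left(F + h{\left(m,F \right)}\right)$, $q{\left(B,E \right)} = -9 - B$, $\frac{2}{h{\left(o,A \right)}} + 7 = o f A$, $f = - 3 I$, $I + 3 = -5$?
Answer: $- \frac{95130449945}{428047} \approx -2.2224 \cdot 10^{5}$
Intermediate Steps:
$I = -8$ ($I = -3 - 5 = -8$)
$f = 24$ ($f = \left(-3\right) \left(-8\right) = 24$)
$h{\left(o,A \right)} = \frac{2}{-7 + 24 A o}$ ($h{\left(o,A \right)} = \frac{2}{-7 + o 24 A} = \frac{2}{-7 + 24 o A} = \frac{2}{-7 + 24 A o}$)
$t{\left(m,F \right)} = m + \left(-233 + m\right) \left(F + \frac{2}{-7 + 24 F m}\right)$ ($t{\left(m,F \right)} = m + \left(m - 233\right) \left(F + \frac{2}{-7 + 24 F m}\right) = m + \left(-233 + m\right) \left(F + \frac{2}{-7 + 24 F m}\right)$)
$-383402 - t{\left(q{\left(20,-22 \right)},615 \right)} = -383402 - \frac{-466 + 2 \left(-9 - 20\right) + \left(-7 + 24 \cdot 615 \left(-9 - 20\right)\right) \left(\left(-9 - 20\right) - 143295 + 615 \left(-9 - 20\right)\right)}{-7 + 24 \cdot 615 \left(-9 - 20\right)} = -383402 - \frac{-466 + 2 \left(-29\right) + \left(-7 + 24 \cdot 615 \left(-29\right)\right) \left(-29 - 143295 + 615 \left(-29\right)\right)}{-7 + 24 \cdot 615 \left(-29\right)} = -383402 - \frac{-466 - 58 + \left(-7 - 428040\right) \left(-29 - 143295 - 17835\right)}{-7 - 428040} = -383402 - \frac{-466 - 58 - -68983626473}{-428047} = -383402 - - \frac{-466 - 58 + 68983626473}{428047} = -383402 - \left(- \frac{1}{428047}\right) 68983625949 = -383402 - - \frac{68983625949}{428047} = -383402 + \frac{68983625949}{428047} = - \frac{95130449945}{428047}$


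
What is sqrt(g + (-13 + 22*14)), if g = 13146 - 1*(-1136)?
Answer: sqrt(14577) ≈ 120.74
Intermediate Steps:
g = 14282 (g = 13146 + 1136 = 14282)
sqrt(g + (-13 + 22*14)) = sqrt(14282 + (-13 + 22*14)) = sqrt(14282 + (-13 + 308)) = sqrt(14282 + 295) = sqrt(14577)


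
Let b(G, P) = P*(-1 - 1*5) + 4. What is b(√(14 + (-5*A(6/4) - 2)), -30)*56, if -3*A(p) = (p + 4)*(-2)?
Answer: 10304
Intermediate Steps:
A(p) = 8/3 + 2*p/3 (A(p) = -(p + 4)*(-2)/3 = -(4 + p)*(-2)/3 = -(-8 - 2*p)/3 = 8/3 + 2*p/3)
b(G, P) = 4 - 6*P (b(G, P) = P*(-1 - 5) + 4 = P*(-6) + 4 = -6*P + 4 = 4 - 6*P)
b(√(14 + (-5*A(6/4) - 2)), -30)*56 = (4 - 6*(-30))*56 = (4 + 180)*56 = 184*56 = 10304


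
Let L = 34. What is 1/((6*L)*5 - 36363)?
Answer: -1/35343 ≈ -2.8294e-5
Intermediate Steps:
1/((6*L)*5 - 36363) = 1/((6*34)*5 - 36363) = 1/(204*5 - 36363) = 1/(1020 - 36363) = 1/(-35343) = -1/35343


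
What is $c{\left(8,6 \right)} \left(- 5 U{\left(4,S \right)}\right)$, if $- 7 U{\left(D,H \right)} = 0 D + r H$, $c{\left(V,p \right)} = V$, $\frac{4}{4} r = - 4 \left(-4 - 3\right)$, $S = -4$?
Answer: $-640$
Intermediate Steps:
$r = 28$ ($r = - 4 \left(-4 - 3\right) = \left(-4\right) \left(-7\right) = 28$)
$U{\left(D,H \right)} = - 4 H$ ($U{\left(D,H \right)} = - \frac{0 D + 28 H}{7} = - \frac{0 + 28 H}{7} = - \frac{28 H}{7} = - 4 H$)
$c{\left(8,6 \right)} \left(- 5 U{\left(4,S \right)}\right) = 8 \left(- 5 \left(\left(-4\right) \left(-4\right)\right)\right) = 8 \left(\left(-5\right) 16\right) = 8 \left(-80\right) = -640$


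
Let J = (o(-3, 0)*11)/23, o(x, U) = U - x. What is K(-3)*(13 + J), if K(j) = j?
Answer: -996/23 ≈ -43.304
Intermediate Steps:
J = 33/23 (J = ((0 - 1*(-3))*11)/23 = ((0 + 3)*11)*(1/23) = (3*11)*(1/23) = 33*(1/23) = 33/23 ≈ 1.4348)
K(-3)*(13 + J) = -3*(13 + 33/23) = -3*332/23 = -996/23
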